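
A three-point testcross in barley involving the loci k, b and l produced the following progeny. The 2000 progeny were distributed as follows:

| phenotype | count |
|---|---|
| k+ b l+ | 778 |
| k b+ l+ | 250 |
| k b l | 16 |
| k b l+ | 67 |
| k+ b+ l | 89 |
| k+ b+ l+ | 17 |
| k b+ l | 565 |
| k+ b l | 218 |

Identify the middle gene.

The two most frequent reciprocal classes, k b+ l and k+ b l+, are the parental types, so the F1 was k b+ l / k+ b l+.
The two rarest classes, k b l and k+ b+ l+, are the double crossovers. Comparing them with the parentals, only the b allele has switched, so b is the middle locus and the order is k – b – l.

b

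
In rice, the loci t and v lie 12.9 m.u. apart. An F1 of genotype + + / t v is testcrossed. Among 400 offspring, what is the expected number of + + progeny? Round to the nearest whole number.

174

A map distance of 12.9 m.u. corresponds to a recombination frequency of 0.129.
The F1 is + + / t v, so + + is a parental gamete class with expected frequency (1 − r)/2 = 0.871/2 = 0.4355.
Expected number = 0.4355 × 400 = 174.20 ≈ 174.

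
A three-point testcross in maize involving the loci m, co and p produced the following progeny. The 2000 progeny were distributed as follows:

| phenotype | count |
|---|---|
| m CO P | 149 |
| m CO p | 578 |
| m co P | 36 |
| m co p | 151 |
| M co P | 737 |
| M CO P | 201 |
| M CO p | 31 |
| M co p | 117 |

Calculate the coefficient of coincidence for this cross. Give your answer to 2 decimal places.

The two most frequent reciprocal classes, m CO p and M co P, are the parental types, so the F1 was m CO p / M co P.
The two rarest classes, M CO p and m co P, are the double crossovers. Comparing them with the parentals, only the m allele has switched, so m is the middle locus and the order is p – m – co.
p–m: (266 + 67)/2000 = 0.1665; m–co: (352 + 67)/2000 = 0.2095.
Expected DCO frequency = 0.1665 × 0.2095 ≈ 0.03488; observed = 67/2000 ≈ 0.03350.
Coefficient of coincidence = 0.03350/0.03488 ≈ 0.96.

0.96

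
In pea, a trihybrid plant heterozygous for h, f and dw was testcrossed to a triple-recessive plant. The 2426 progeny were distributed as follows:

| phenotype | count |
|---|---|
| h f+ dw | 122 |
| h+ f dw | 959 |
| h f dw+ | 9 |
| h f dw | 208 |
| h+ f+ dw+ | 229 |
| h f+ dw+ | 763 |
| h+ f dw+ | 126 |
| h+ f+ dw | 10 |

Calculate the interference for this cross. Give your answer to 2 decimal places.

0.62

The two most frequent reciprocal classes, h f+ dw+ and h+ f dw, are the parental types, so the F1 was h f+ dw+ / h+ f dw.
The two rarest classes, h f dw+ and h+ f+ dw, are the double crossovers. Comparing them with the parentals, only the f allele has switched, so f is the middle locus and the order is h – f – dw.
h–f: (437 + 19)/2426 = 0.1880; f–dw: (248 + 19)/2426 = 0.1101.
Expected DCO frequency = 0.1880 × 0.1101 ≈ 0.02070; observed = 19/2426 ≈ 0.00783.
Coefficient of coincidence = 0.00783/0.02070 ≈ 0.38; interference = 1 − 0.38 = 0.62.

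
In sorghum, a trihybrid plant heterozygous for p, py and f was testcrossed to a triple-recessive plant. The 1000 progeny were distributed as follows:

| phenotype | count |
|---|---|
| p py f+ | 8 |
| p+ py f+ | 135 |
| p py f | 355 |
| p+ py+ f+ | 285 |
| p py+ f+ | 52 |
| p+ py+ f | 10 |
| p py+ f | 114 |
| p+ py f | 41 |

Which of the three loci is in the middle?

The two most frequent reciprocal classes, p+ py+ f+ and p py f, are the parental types, so the F1 was p+ py+ f+ / p py f.
The two rarest classes, p+ py+ f and p py f+, are the double crossovers. Comparing them with the parentals, only the f allele has switched, so f is the middle locus and the order is py – f – p.

f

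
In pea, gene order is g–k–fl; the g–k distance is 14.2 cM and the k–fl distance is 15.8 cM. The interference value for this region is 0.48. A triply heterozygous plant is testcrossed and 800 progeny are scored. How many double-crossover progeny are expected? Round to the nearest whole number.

9

Map distances give recombination frequencies of 0.142 and 0.158 for the two intervals.
With interference 0.48 (so coincidence = 0.52), expected double-crossover frequency = 0.142 × 0.158 × 0.52 = 0.01167.
Expected number = 0.01167 × 800 = 9.33 ≈ 9.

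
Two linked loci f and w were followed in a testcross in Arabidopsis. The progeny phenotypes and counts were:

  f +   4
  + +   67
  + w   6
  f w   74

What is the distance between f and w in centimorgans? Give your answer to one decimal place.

The two most frequent classes, + + (67) and f w (74), are the parental types, so the F1 was + + / f w.
The recombinant classes are + w and f +: 6 + 4 = 10.
Recombination frequency = 10/151 = 0.0662 ≈ 6.6%, i.e. 6.6 centimorgans.

6.6 centimorgans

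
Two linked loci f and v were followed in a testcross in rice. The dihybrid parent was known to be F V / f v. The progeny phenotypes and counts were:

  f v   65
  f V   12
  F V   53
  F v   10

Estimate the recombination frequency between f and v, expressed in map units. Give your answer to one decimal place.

The recombinant classes are F v and f V: 10 + 12 = 22.
Recombination frequency = 22/140 = 0.1571 ≈ 15.7%, i.e. 15.7 map units.

15.7 map units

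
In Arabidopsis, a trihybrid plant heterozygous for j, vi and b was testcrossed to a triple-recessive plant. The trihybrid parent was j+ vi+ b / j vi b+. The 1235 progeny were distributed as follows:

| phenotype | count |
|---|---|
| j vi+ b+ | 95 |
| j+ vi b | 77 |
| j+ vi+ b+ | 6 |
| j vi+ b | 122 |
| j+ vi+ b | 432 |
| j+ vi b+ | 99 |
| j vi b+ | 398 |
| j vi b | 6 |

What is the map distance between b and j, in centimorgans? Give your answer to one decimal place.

18.9 centimorgans

The two rarest classes, j+ vi+ b+ and j vi b, are the double crossovers. Comparing them with the parentals, only the b allele has switched, so b is the middle locus and the order is j – b – vi.
Crossovers in the j–b interval produce the single-crossover classes j vi+ b and j+ vi b+ (122 + 99 = 221) plus the double crossovers (12).
RF(j–b) = (221 + 12) / 1235 = 233/1235 = 0.1887 → 18.9 centimorgans.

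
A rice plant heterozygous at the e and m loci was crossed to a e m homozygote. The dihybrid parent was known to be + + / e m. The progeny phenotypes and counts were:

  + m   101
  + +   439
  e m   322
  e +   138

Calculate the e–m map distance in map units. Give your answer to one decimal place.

The recombinant classes are + m and e +: 101 + 138 = 239.
Recombination frequency = 239/1000 = 0.2390 ≈ 23.9%, i.e. 23.9 map units.

23.9 map units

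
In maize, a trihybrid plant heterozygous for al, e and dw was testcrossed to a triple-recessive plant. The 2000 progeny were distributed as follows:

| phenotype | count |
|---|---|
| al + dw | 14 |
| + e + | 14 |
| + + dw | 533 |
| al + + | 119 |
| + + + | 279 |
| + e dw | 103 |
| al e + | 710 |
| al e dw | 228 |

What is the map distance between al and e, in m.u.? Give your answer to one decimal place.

The two most frequent reciprocal classes, al e + and + + dw, are the parental types, so the F1 was al e + / + + dw.
The two rarest classes, + e + and al + dw, are the double crossovers. Comparing them with the parentals, only the al allele has switched, so al is the middle locus and the order is dw – al – e.
Crossovers in the al–e interval produce the single-crossover classes al + + and + e dw (119 + 103 = 222) plus the double crossovers (28).
RF(al–e) = (222 + 28) / 2000 = 250/2000 = 0.1250 → 12.5 m.u.

12.5 m.u.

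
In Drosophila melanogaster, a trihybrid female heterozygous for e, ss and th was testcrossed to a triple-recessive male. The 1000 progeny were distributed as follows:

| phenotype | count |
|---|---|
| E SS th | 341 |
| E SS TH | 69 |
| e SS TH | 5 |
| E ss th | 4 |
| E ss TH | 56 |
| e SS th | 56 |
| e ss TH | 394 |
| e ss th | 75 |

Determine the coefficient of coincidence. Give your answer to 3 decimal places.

The two most frequent reciprocal classes, e ss TH and E SS th, are the parental types, so the F1 was e ss TH / E SS th.
The two rarest classes, e SS TH and E ss th, are the double crossovers. Comparing them with the parentals, only the ss allele has switched, so ss is the middle locus and the order is th – ss – e.
th–ss: (144 + 9)/1000 = 0.1530; ss–e: (112 + 9)/1000 = 0.1210.
Expected DCO frequency = 0.1530 × 0.1210 ≈ 0.01851; observed = 9/1000 ≈ 0.00900.
Coefficient of coincidence = 0.00900/0.01851 ≈ 0.486.

0.486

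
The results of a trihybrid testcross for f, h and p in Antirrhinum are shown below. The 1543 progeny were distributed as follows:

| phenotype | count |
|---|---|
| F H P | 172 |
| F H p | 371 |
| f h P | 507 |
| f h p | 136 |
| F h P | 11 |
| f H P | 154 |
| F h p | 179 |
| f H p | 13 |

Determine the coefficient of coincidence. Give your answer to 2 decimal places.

The two most frequent reciprocal classes, F H p and f h P, are the parental types, so the F1 was F H p / f h P.
The two rarest classes, f H p and F h P, are the double crossovers. Comparing them with the parentals, only the f allele has switched, so f is the middle locus and the order is h – f – p.
h–f: (333 + 24)/1543 = 0.2314; f–p: (308 + 24)/1543 = 0.2152.
Expected DCO frequency = 0.2314 × 0.2152 ≈ 0.04980; observed = 24/1543 ≈ 0.01555.
Coefficient of coincidence = 0.01555/0.04980 ≈ 0.31.

0.31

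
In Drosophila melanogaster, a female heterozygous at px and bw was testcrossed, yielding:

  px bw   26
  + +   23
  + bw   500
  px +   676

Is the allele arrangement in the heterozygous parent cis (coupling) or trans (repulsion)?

trans

The two most frequent classes are + bw (500) and px + (676); these are the parental (non-recombinant) types.
So the F1 carried + bw on one chromosome and px + on the other — the recessive alleles are on opposite chromosomes (trans / repulsion).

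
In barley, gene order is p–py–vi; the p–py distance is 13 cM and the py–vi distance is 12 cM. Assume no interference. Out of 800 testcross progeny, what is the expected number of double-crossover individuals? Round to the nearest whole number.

Map distances give recombination frequencies of 0.130 and 0.120 for the two intervals.
With no interference, expected double-crossover frequency = 0.130 × 0.120 = 0.01560.
Expected number = 0.01560 × 800 = 12.48 ≈ 12.

12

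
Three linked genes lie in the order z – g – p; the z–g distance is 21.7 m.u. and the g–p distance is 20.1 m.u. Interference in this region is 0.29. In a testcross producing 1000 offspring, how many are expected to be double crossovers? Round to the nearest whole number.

Map distances give recombination frequencies of 0.217 and 0.201 for the two intervals.
With interference 0.29 (so coincidence = 0.71), expected double-crossover frequency = 0.217 × 0.201 × 0.71 = 0.03097.
Expected number = 0.03097 × 1000 = 30.97 ≈ 31.

31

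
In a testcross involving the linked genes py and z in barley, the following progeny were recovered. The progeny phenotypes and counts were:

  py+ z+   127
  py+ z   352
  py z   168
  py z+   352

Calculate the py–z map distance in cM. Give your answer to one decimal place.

29.5 cM

The two most frequent classes, py+ z (352) and py z+ (352), are the parental types, so the F1 was py+ z / py z+.
The recombinant classes are py+ z+ and py z: 127 + 168 = 295.
Recombination frequency = 295/999 = 0.2953 ≈ 29.5%, i.e. 29.5 cM.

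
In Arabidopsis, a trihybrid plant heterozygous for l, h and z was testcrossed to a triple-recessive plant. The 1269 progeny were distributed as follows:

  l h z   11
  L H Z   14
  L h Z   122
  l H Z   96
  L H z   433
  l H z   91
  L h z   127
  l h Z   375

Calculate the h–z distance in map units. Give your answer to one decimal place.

The two most frequent reciprocal classes, l h Z and L H z, are the parental types, so the F1 was l h Z / L H z.
The two rarest classes, l h z and L H Z, are the double crossovers. Comparing them with the parentals, only the z allele has switched, so z is the middle locus and the order is l – z – h.
Crossovers in the z–h interval produce the single-crossover classes l H Z and L h z (96 + 127 = 223) plus the double crossovers (25).
RF(z–h) = (223 + 25) / 1269 = 248/1269 = 0.1954 → 19.5 map units.

19.5 map units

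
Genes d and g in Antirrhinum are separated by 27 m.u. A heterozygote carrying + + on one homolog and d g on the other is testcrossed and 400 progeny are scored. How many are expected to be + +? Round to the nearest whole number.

A map distance of 27 m.u. corresponds to a recombination frequency of 0.270.
The F1 is + + / d g, so + + is a parental gamete class with expected frequency (1 − r)/2 = 0.730/2 = 0.3650.
Expected number = 0.3650 × 400 = 146.00 ≈ 146.

146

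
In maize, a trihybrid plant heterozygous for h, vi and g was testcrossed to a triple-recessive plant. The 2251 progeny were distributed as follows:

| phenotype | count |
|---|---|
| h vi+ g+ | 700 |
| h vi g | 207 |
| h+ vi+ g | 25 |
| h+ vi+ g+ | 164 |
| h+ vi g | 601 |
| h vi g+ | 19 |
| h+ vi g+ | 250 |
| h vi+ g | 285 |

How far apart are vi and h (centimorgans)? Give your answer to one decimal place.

18.4 centimorgans

The two most frequent reciprocal classes, h vi+ g+ and h+ vi g, are the parental types, so the F1 was h vi+ g+ / h+ vi g.
The two rarest classes, h vi g+ and h+ vi+ g, are the double crossovers. Comparing them with the parentals, only the vi allele has switched, so vi is the middle locus and the order is h – vi – g.
Crossovers in the h–vi interval produce the single-crossover classes h+ vi+ g+ and h vi g (164 + 207 = 371) plus the double crossovers (44).
RF(h–vi) = (371 + 44) / 2251 = 415/2251 = 0.1844 → 18.4 centimorgans.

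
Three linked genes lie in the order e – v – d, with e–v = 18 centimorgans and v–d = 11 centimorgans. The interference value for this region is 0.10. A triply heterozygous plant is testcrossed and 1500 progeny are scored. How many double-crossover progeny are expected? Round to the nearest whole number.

Map distances give recombination frequencies of 0.180 and 0.110 for the two intervals.
With interference 0.10 (so coincidence = 0.90), expected double-crossover frequency = 0.180 × 0.110 × 0.90 = 0.01782.
Expected number = 0.01782 × 1500 = 26.73 ≈ 27.

27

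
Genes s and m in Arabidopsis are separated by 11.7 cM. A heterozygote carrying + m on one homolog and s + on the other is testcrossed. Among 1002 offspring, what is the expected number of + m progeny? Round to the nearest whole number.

442

A map distance of 11.7 cM corresponds to a recombination frequency of 0.117.
The F1 is + m / s +, so + m is a parental gamete class with expected frequency (1 − r)/2 = 0.883/2 = 0.4415.
Expected number = 0.4415 × 1002 = 442.38 ≈ 442.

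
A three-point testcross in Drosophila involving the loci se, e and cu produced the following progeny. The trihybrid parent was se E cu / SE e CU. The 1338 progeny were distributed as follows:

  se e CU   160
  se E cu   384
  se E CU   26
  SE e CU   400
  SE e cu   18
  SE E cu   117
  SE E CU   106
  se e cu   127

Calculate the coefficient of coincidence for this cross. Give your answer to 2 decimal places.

0.66

The two rarest classes, se E CU and SE e cu, are the double crossovers. Comparing them with the parentals, only the cu allele has switched, so cu is the middle locus and the order is e – cu – se.
e–cu: (233 + 44)/1338 = 0.2070; cu–se: (277 + 44)/1338 = 0.2399.
Expected DCO frequency = 0.2070 × 0.2399 ≈ 0.04966; observed = 44/1338 ≈ 0.03288.
Coefficient of coincidence = 0.03288/0.04966 ≈ 0.66.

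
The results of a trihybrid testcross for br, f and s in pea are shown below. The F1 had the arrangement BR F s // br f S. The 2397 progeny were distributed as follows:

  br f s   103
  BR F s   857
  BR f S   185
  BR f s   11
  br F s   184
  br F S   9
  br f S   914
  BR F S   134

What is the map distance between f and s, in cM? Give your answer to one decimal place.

10.7 cM

The two rarest classes, BR f s and br F S, are the double crossovers. Comparing them with the parentals, only the f allele has switched, so f is the middle locus and the order is br – f – s.
Crossovers in the f–s interval produce the single-crossover classes BR F S and br f s (134 + 103 = 237) plus the double crossovers (20).
RF(f–s) = (237 + 20) / 2397 = 257/2397 = 0.1072 → 10.7 cM.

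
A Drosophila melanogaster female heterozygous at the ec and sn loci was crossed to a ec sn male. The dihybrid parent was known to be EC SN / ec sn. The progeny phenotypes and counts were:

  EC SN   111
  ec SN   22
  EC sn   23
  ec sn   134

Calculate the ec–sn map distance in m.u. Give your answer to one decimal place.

15.5 m.u.

The recombinant classes are EC sn and ec SN: 23 + 22 = 45.
Recombination frequency = 45/290 = 0.1552 ≈ 15.5%, i.e. 15.5 m.u.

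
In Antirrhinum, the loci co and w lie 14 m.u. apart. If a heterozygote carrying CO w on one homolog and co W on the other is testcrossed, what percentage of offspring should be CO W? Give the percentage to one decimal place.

7.0%

A map distance of 14 m.u. corresponds to a recombination frequency of 0.140.
The F1 is CO w / co W, so CO W is a recombinant gamete class with expected frequency r/2 = 0.140/2 = 0.0700.
That is 0.0700 = 7.0% of the progeny.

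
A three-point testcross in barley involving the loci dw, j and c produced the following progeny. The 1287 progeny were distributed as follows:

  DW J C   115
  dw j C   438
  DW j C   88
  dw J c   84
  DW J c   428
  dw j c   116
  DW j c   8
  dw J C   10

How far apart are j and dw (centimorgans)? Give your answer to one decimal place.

14.8 centimorgans

The two most frequent reciprocal classes, dw j C and DW J c, are the parental types, so the F1 was dw j C / DW J c.
The two rarest classes, dw J C and DW j c, are the double crossovers. Comparing them with the parentals, only the j allele has switched, so j is the middle locus and the order is dw – j – c.
Crossovers in the dw–j interval produce the single-crossover classes DW j C and dw J c (88 + 84 = 172) plus the double crossovers (18).
RF(dw–j) = (172 + 18) / 1287 = 190/1287 = 0.1476 → 14.8 centimorgans.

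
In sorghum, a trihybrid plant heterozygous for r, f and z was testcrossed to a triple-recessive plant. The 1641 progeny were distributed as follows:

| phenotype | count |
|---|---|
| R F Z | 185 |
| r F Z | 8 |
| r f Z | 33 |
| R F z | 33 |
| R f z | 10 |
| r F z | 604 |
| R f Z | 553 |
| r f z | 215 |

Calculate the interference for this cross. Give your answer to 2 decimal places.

0.16

The two most frequent reciprocal classes, R f Z and r F z, are the parental types, so the F1 was R f Z / r F z.
The two rarest classes, R f z and r F Z, are the double crossovers. Comparing them with the parentals, only the z allele has switched, so z is the middle locus and the order is f – z – r.
f–z: (400 + 18)/1641 = 0.2547; z–r: (66 + 18)/1641 = 0.0512.
Expected DCO frequency = 0.2547 × 0.0512 ≈ 0.01304; observed = 18/1641 ≈ 0.01097.
Coefficient of coincidence = 0.01097/0.01304 ≈ 0.84; interference = 1 − 0.84 = 0.16.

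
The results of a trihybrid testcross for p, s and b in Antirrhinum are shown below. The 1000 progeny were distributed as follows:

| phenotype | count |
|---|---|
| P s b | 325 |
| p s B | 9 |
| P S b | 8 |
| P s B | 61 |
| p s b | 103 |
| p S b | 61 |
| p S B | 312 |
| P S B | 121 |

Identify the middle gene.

s

The two most frequent reciprocal classes, P s b and p S B, are the parental types, so the F1 was P s b / p S B.
The two rarest classes, P S b and p s B, are the double crossovers. Comparing them with the parentals, only the s allele has switched, so s is the middle locus and the order is p – s – b.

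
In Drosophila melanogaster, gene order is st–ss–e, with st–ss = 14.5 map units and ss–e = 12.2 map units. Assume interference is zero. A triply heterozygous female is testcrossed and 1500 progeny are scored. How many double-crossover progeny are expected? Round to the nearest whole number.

Map distances give recombination frequencies of 0.145 and 0.122 for the two intervals.
With no interference, expected double-crossover frequency = 0.145 × 0.122 = 0.01769.
Expected number = 0.01769 × 1500 = 26.53 ≈ 27.

27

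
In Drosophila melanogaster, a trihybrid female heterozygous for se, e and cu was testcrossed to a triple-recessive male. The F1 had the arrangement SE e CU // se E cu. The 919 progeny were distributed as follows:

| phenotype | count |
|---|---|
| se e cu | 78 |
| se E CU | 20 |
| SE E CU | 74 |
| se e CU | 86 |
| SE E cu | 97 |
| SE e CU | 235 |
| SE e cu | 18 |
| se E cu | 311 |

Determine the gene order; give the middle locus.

cu

The two rarest classes, SE e cu and se E CU, are the double crossovers. Comparing them with the parentals, only the cu allele has switched, so cu is the middle locus and the order is e – cu – se.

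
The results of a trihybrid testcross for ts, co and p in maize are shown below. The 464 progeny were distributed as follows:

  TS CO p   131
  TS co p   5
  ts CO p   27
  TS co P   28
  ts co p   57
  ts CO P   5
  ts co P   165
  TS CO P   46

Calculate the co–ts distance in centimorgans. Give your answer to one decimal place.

14.0 centimorgans

The two most frequent reciprocal classes, ts co P and TS CO p, are the parental types, so the F1 was ts co P / TS CO p.
The two rarest classes, ts CO P and TS co p, are the double crossovers. Comparing them with the parentals, only the co allele has switched, so co is the middle locus and the order is p – co – ts.
Crossovers in the co–ts interval produce the single-crossover classes TS co P and ts CO p (28 + 27 = 55) plus the double crossovers (10).
RF(co–ts) = (55 + 10) / 464 = 65/464 = 0.1401 → 14.0 centimorgans.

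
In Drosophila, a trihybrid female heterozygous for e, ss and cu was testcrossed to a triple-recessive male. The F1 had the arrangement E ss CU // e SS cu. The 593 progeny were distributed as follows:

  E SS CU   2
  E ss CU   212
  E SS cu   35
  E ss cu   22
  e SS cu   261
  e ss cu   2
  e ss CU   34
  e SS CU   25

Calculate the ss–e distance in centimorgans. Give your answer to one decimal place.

The two rarest classes, E SS CU and e ss cu, are the double crossovers. Comparing them with the parentals, only the ss allele has switched, so ss is the middle locus and the order is cu – ss – e.
Crossovers in the ss–e interval produce the single-crossover classes e ss CU and E SS cu (34 + 35 = 69) plus the double crossovers (4).
RF(ss–e) = (69 + 4) / 593 = 73/593 = 0.1231 → 12.3 centimorgans.

12.3 centimorgans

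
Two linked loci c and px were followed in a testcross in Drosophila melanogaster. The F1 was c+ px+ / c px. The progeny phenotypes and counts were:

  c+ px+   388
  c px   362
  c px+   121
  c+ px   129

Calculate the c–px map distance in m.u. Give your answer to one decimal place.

The recombinant classes are c+ px and c px+: 129 + 121 = 250.
Recombination frequency = 250/1000 = 0.2500 ≈ 25.0%, i.e. 25.0 m.u.

25.0 m.u.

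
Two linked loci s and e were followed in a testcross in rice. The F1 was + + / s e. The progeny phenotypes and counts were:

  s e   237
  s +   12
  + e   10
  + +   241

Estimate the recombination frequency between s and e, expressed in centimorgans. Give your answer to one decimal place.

The recombinant classes are + e and s +: 10 + 12 = 22.
Recombination frequency = 22/500 = 0.0440 ≈ 4.4%, i.e. 4.4 centimorgans.

4.4 centimorgans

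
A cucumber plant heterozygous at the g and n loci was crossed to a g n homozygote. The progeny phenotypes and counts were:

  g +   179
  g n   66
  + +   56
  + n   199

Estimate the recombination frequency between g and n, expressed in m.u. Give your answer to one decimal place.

The two most frequent classes, + n (199) and g + (179), are the parental types, so the F1 was + n / g +.
The recombinant classes are + + and g n: 56 + 66 = 122.
Recombination frequency = 122/500 = 0.2440 ≈ 24.4%, i.e. 24.4 m.u.

24.4 m.u.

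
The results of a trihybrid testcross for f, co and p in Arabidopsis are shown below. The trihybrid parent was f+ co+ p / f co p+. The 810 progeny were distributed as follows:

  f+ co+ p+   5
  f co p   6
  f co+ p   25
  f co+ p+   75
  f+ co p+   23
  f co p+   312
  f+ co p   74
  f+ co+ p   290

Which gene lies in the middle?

The two rarest classes, f+ co+ p+ and f co p, are the double crossovers. Comparing them with the parentals, only the p allele has switched, so p is the middle locus and the order is co – p – f.

p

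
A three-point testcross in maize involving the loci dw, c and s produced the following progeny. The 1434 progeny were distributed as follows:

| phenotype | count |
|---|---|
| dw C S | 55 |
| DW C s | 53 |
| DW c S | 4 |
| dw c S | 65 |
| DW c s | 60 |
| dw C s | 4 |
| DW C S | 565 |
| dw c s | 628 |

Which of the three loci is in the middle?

c

The two most frequent reciprocal classes, dw c s and DW C S, are the parental types, so the F1 was dw c s / DW C S.
The two rarest classes, dw C s and DW c S, are the double crossovers. Comparing them with the parentals, only the c allele has switched, so c is the middle locus and the order is s – c – dw.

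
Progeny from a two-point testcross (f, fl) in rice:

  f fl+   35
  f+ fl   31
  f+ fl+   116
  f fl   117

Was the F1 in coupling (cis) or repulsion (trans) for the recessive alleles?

cis

The two most frequent classes are f+ fl+ (116) and f fl (117); these are the parental (non-recombinant) types.
So the F1 carried f+ fl+ on one chromosome and f fl on the other — the recessive alleles are on the same chromosome (cis / coupling).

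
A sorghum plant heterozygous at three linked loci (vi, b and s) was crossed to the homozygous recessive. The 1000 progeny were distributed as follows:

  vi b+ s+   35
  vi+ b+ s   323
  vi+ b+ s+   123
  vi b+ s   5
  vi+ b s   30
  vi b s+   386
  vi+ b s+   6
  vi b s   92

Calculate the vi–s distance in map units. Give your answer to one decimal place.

22.6 map units

The two most frequent reciprocal classes, vi+ b+ s and vi b s+, are the parental types, so the F1 was vi+ b+ s / vi b s+.
The two rarest classes, vi b+ s and vi+ b s+, are the double crossovers. Comparing them with the parentals, only the vi allele has switched, so vi is the middle locus and the order is b – vi – s.
Crossovers in the vi–s interval produce the single-crossover classes vi+ b+ s+ and vi b s (123 + 92 = 215) plus the double crossovers (11).
RF(vi–s) = (215 + 11) / 1000 = 226/1000 = 0.2260 → 22.6 map units.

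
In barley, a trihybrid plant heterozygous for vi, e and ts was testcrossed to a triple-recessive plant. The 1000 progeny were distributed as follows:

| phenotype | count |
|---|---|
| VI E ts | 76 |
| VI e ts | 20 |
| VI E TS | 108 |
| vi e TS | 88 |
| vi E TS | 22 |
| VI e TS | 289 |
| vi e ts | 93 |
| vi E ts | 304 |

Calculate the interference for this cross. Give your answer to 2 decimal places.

0.16

The two most frequent reciprocal classes, vi E ts and VI e TS, are the parental types, so the F1 was vi E ts / VI e TS.
The two rarest classes, vi E TS and VI e ts, are the double crossovers. Comparing them with the parentals, only the ts allele has switched, so ts is the middle locus and the order is e – ts – vi.
e–ts: (201 + 42)/1000 = 0.2430; ts–vi: (164 + 42)/1000 = 0.2060.
Expected DCO frequency = 0.2430 × 0.2060 ≈ 0.05006; observed = 42/1000 ≈ 0.04200.
Coefficient of coincidence = 0.04200/0.05006 ≈ 0.84; interference = 1 − 0.84 = 0.16.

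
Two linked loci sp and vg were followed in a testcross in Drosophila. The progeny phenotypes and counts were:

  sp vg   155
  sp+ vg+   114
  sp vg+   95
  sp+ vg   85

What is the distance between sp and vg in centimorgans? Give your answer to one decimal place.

The two most frequent classes, sp+ vg+ (114) and sp vg (155), are the parental types, so the F1 was sp+ vg+ / sp vg.
The recombinant classes are sp+ vg and sp vg+: 85 + 95 = 180.
Recombination frequency = 180/449 = 0.4009 ≈ 40.1%, i.e. 40.1 centimorgans.

40.1 centimorgans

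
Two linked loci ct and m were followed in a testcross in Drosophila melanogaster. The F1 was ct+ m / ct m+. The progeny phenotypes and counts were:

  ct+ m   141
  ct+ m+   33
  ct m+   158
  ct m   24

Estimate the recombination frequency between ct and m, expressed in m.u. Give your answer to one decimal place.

16.0 m.u.

The recombinant classes are ct+ m+ and ct m: 33 + 24 = 57.
Recombination frequency = 57/356 = 0.1601 ≈ 16.0%, i.e. 16.0 m.u.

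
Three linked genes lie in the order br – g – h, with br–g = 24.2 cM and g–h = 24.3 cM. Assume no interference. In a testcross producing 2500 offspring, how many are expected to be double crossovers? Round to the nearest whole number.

Map distances give recombination frequencies of 0.242 and 0.243 for the two intervals.
With no interference, expected double-crossover frequency = 0.242 × 0.243 = 0.05881.
Expected number = 0.05881 × 2500 = 147.01 ≈ 147.

147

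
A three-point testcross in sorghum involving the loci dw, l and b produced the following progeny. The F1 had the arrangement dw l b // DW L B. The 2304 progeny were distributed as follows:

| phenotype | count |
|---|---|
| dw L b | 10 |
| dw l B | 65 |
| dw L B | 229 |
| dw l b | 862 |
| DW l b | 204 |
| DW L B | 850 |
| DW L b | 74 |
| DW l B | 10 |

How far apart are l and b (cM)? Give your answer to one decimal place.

The two rarest classes, dw L b and DW l B, are the double crossovers. Comparing them with the parentals, only the l allele has switched, so l is the middle locus and the order is b – l – dw.
Crossovers in the b–l interval produce the single-crossover classes dw l B and DW L b (65 + 74 = 139) plus the double crossovers (20).
RF(b–l) = (139 + 20) / 2304 = 159/2304 = 0.0690 → 6.9 cM.

6.9 cM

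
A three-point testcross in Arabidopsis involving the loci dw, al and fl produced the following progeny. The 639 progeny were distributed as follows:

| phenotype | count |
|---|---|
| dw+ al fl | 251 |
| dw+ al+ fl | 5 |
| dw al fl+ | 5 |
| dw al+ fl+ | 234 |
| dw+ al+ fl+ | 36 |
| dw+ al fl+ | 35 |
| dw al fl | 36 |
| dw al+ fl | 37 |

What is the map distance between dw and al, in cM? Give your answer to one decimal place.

12.8 cM

The two most frequent reciprocal classes, dw+ al fl and dw al+ fl+, are the parental types, so the F1 was dw+ al fl / dw al+ fl+.
The two rarest classes, dw+ al+ fl and dw al fl+, are the double crossovers. Comparing them with the parentals, only the al allele has switched, so al is the middle locus and the order is fl – al – dw.
Crossovers in the al–dw interval produce the single-crossover classes dw al fl and dw+ al+ fl+ (36 + 36 = 72) plus the double crossovers (10).
RF(al–dw) = (72 + 10) / 639 = 82/639 = 0.1283 → 12.8 cM.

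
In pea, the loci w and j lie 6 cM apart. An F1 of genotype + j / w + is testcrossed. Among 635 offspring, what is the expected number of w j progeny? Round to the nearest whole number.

A map distance of 6 cM corresponds to a recombination frequency of 0.060.
The F1 is + j / w +, so w j is a recombinant gamete class with expected frequency r/2 = 0.060/2 = 0.0300.
Expected number = 0.0300 × 635 = 19.05 ≈ 19.

19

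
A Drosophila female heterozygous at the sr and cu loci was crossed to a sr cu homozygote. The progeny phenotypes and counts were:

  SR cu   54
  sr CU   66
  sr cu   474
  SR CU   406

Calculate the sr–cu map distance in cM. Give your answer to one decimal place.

12.0 cM

The two most frequent classes, SR CU (406) and sr cu (474), are the parental types, so the F1 was SR CU / sr cu.
The recombinant classes are SR cu and sr CU: 54 + 66 = 120.
Recombination frequency = 120/1000 = 0.1200 ≈ 12.0%, i.e. 12.0 cM.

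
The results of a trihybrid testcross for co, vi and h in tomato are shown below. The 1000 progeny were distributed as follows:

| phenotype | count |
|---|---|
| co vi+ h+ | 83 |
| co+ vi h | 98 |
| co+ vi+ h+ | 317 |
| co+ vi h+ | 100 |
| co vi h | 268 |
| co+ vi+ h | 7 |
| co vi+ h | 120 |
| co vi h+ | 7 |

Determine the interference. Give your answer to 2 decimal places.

0.69

The two most frequent reciprocal classes, co vi h and co+ vi+ h+, are the parental types, so the F1 was co vi h / co+ vi+ h+.
The two rarest classes, co vi h+ and co+ vi+ h, are the double crossovers. Comparing them with the parentals, only the h allele has switched, so h is the middle locus and the order is vi – h – co.
vi–h: (220 + 14)/1000 = 0.2340; h–co: (181 + 14)/1000 = 0.1950.
Expected DCO frequency = 0.2340 × 0.1950 ≈ 0.04563; observed = 14/1000 ≈ 0.01400.
Coefficient of coincidence = 0.01400/0.04563 ≈ 0.31; interference = 1 − 0.31 = 0.69.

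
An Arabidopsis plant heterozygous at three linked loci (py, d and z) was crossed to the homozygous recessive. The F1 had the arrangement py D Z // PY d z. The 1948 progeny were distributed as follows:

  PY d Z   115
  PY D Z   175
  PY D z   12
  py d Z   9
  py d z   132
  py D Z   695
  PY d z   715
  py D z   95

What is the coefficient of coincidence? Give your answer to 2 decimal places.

The two rarest classes, py d Z and PY D z, are the double crossovers. Comparing them with the parentals, only the d allele has switched, so d is the middle locus and the order is z – d – py.
z–d: (210 + 21)/1948 = 0.1186; d–py: (307 + 21)/1948 = 0.1684.
Expected DCO frequency = 0.1186 × 0.1684 ≈ 0.01997; observed = 21/1948 ≈ 0.01078.
Coefficient of coincidence = 0.01078/0.01997 ≈ 0.54.

0.54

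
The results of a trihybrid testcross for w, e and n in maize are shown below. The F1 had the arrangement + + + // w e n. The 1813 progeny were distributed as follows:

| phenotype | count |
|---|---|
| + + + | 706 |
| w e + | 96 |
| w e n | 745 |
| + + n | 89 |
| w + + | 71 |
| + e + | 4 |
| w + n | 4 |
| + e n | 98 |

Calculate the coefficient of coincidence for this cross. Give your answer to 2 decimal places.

0.42

The two rarest classes, + e + and w + n, are the double crossovers. Comparing them with the parentals, only the e allele has switched, so e is the middle locus and the order is w – e – n.
w–e: (169 + 8)/1813 = 0.0976; e–n: (185 + 8)/1813 = 0.1065.
Expected DCO frequency = 0.0976 × 0.1065 ≈ 0.01039; observed = 8/1813 ≈ 0.00441.
Coefficient of coincidence = 0.00441/0.01039 ≈ 0.42.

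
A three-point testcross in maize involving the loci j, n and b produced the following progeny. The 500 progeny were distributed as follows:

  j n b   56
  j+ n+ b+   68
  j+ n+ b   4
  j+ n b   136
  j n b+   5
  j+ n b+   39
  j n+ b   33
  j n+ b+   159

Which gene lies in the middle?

The two most frequent reciprocal classes, j+ n b and j n+ b+, are the parental types, so the F1 was j+ n b / j n+ b+.
The two rarest classes, j+ n+ b and j n b+, are the double crossovers. Comparing them with the parentals, only the n allele has switched, so n is the middle locus and the order is j – n – b.

n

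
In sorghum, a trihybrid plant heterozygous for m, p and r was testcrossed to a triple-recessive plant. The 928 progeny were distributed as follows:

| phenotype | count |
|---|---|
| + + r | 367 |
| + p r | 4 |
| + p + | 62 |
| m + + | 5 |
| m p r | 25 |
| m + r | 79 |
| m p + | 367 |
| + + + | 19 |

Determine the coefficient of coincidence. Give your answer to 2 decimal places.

1.05

The two most frequent reciprocal classes, m p + and + + r, are the parental types, so the F1 was m p + / + + r.
The two rarest classes, m + + and + p r, are the double crossovers. Comparing them with the parentals, only the p allele has switched, so p is the middle locus and the order is r – p – m.
r–p: (44 + 9)/928 = 0.0571; p–m: (141 + 9)/928 = 0.1616.
Expected DCO frequency = 0.0571 × 0.1616 ≈ 0.00923; observed = 9/928 ≈ 0.00970.
Coefficient of coincidence = 0.00970/0.00923 ≈ 1.05.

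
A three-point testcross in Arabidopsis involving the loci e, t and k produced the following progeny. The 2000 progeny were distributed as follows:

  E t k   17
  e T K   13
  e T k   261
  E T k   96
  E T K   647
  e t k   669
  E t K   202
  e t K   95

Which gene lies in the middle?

The two most frequent reciprocal classes, E T K and e t k, are the parental types, so the F1 was E T K / e t k.
The two rarest classes, e T K and E t k, are the double crossovers. Comparing them with the parentals, only the e allele has switched, so e is the middle locus and the order is k – e – t.

e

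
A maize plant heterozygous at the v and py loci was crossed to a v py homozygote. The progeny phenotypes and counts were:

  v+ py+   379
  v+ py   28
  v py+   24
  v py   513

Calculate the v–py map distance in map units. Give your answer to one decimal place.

The two most frequent classes, v+ py+ (379) and v py (513), are the parental types, so the F1 was v+ py+ / v py.
The recombinant classes are v+ py and v py+: 28 + 24 = 52.
Recombination frequency = 52/944 = 0.0551 ≈ 5.5%, i.e. 5.5 map units.

5.5 map units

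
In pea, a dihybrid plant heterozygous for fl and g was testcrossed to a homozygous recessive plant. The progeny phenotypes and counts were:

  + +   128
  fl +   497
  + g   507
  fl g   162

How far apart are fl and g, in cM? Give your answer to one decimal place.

22.4 cM

The two most frequent classes, + g (507) and fl + (497), are the parental types, so the F1 was + g / fl +.
The recombinant classes are + + and fl g: 128 + 162 = 290.
Recombination frequency = 290/1294 = 0.2241 ≈ 22.4%, i.e. 22.4 cM.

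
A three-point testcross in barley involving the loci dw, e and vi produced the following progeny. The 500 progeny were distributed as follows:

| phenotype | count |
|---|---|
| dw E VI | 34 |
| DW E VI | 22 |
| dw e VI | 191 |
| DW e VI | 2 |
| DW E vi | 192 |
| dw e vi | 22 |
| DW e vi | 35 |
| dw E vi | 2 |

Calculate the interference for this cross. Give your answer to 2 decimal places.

The two most frequent reciprocal classes, dw e VI and DW E vi, are the parental types, so the F1 was dw e VI / DW E vi.
The two rarest classes, DW e VI and dw E vi, are the double crossovers. Comparing them with the parentals, only the dw allele has switched, so dw is the middle locus and the order is vi – dw – e.
vi–dw: (44 + 4)/500 = 0.0960; dw–e: (69 + 4)/500 = 0.1460.
Expected DCO frequency = 0.0960 × 0.1460 ≈ 0.01402; observed = 4/500 ≈ 0.00800.
Coefficient of coincidence = 0.00800/0.01402 ≈ 0.57; interference = 1 − 0.57 = 0.43.

0.43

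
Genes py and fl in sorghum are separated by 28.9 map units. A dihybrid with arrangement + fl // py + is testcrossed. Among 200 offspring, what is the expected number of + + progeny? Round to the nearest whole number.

29

A map distance of 28.9 map units corresponds to a recombination frequency of 0.289.
The F1 is + fl / py +, so + + is a recombinant gamete class with expected frequency r/2 = 0.289/2 = 0.1445.
Expected number = 0.1445 × 200 = 28.90 ≈ 29.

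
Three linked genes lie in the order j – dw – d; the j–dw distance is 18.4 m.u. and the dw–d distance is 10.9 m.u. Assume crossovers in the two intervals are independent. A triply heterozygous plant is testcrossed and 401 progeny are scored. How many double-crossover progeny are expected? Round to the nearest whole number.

8

Map distances give recombination frequencies of 0.184 and 0.109 for the two intervals.
With no interference, expected double-crossover frequency = 0.184 × 0.109 = 0.02006.
Expected number = 0.02006 × 401 = 8.04 ≈ 8.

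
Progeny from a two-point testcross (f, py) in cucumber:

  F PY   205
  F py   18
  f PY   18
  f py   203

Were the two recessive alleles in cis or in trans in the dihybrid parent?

cis

The two most frequent classes are F PY (205) and f py (203); these are the parental (non-recombinant) types.
So the F1 carried F PY on one chromosome and f py on the other — the recessive alleles are on the same chromosome (cis / coupling).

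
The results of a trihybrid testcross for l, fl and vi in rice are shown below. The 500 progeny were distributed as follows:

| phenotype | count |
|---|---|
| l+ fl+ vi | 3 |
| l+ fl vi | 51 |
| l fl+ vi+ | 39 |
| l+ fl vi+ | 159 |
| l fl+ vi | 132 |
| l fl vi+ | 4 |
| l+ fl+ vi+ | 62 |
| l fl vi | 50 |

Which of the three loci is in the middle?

l

The two most frequent reciprocal classes, l+ fl vi+ and l fl+ vi, are the parental types, so the F1 was l+ fl vi+ / l fl+ vi.
The two rarest classes, l fl vi+ and l+ fl+ vi, are the double crossovers. Comparing them with the parentals, only the l allele has switched, so l is the middle locus and the order is fl – l – vi.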